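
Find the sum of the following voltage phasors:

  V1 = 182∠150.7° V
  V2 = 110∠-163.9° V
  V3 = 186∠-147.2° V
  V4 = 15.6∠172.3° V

Step 1 — Convert each phasor to rectangular form:
  V1 = 182·(cos(150.7°) + j·sin(150.7°)) = -158.7 + j89.07 V
  V2 = 110·(cos(-163.9°) + j·sin(-163.9°)) = -105.7 - j30.5 V
  V3 = 186·(cos(-147.2°) + j·sin(-147.2°)) = -156.3 - j100.8 V
  V4 = 15.6·(cos(172.3°) + j·sin(172.3°)) = -15.46 + j2.09 V
Step 2 — Sum components: V_total = -436.2 - j40.1 V.
Step 3 — Convert to polar: |V_total| = 438 V, ∠V_total = -174.7°.

V_total = 438∠-174.7° V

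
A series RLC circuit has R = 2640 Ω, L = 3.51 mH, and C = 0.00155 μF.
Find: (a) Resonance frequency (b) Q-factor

Step 1 — Resonance condition Im(Z)=0 gives ω₀ = 1/√(LC).
Step 2 — ω₀ = 1/√(0.00351·1.55e-09) = 4.287e+05 rad/s.
Step 3 — f₀ = ω₀/(2π) = 6.823e+04 Hz.
Step 4 — Series Q: Q = ω₀L/R = 4.287e+05·0.00351/2640 = 0.57.

(a) f₀ = 6.823e+04 Hz  (b) Q = 0.57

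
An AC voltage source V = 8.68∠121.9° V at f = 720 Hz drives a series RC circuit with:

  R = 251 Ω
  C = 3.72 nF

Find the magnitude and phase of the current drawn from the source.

Step 1 — Angular frequency: ω = 2π·f = 2π·720 = 4524 rad/s.
Step 2 — Component impedances:
  R: Z = R = 251 Ω
  C: Z = 1/(jωC) = -j/(ω·C) = 0 - j5.942e+04 Ω
Step 3 — Series combination: Z_total = R + C = 251 - j5.942e+04 Ω = 5.942e+04∠-89.8° Ω.
Step 4 — Source phasor: V = 8.68∠121.9° V = -4.587 + j7.369 V.
Step 5 — Ohm's law: I = V / Z_total = (-4.587 + j7.369) / (251 - j5.942e+04) = -0.0001243 - j7.667e-05 A.
Step 6 — Convert to polar: |I| = 0.0001461 A, ∠I = -148.3°.

I = 0.0001461∠-148.3° A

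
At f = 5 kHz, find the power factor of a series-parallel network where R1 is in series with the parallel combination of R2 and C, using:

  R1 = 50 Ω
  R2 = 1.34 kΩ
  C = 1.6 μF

Step 1 — Angular frequency: ω = 2π·f = 2π·5000 = 3.142e+04 rad/s.
Step 2 — Component impedances:
  R1: Z = R = 50 Ω
  R2: Z = R = 1340 Ω
  C: Z = 1/(jωC) = -j/(ω·C) = 0 - j19.89 Ω
Step 3 — Parallel branch: R2 || C = 1/(1/R2 + 1/C) = 0.2953 - j19.89 Ω.
Step 4 — Series with R1: Z_total = R1 + (R2 || C) = 50.3 - j19.89 Ω = 54.09∠-21.6° Ω.
Step 5 — Power factor: PF = cos(φ) = Re(Z)/|Z| = 50.3/54.09 = 0.9299.
Step 6 — Type: Im(Z) = -19.89 ⇒ leading (phase φ = -21.6°).

PF = 0.9299 (leading, φ = -21.6°)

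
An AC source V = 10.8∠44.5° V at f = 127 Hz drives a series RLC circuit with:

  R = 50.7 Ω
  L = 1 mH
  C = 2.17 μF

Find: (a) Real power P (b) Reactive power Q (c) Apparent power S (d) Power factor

Step 1 — Angular frequency: ω = 2π·f = 2π·127 = 798 rad/s.
Step 2 — Component impedances:
  R: Z = R = 50.7 Ω
  L: Z = jωL = j·798·0.001 = 0 + j0.798 Ω
  C: Z = 1/(jωC) = -j/(ω·C) = 0 - j577.5 Ω
Step 3 — Series combination: Z_total = R + L + C = 50.7 - j576.7 Ω = 578.9∠-85.0° Ω.
Step 4 — Source phasor: V = 10.8∠44.5° V = 7.703 + j7.57 V.
Step 5 — Current: I = V / Z = -0.01186 + j0.0144 A = 0.01866∠129.5° A.
Step 6 — Complex power: S = V·I* = 0.01764 - j0.2007 VA.
Step 7 — Real power: P = Re(S) = 0.01764 W.
Step 8 — Reactive power: Q = Im(S) = -0.2007 VAR.
Step 9 — Apparent power: |S| = 0.2015 VA.
Step 10 — Power factor: PF = P/|S| = 0.08757 (leading).

(a) P = 0.01764 W  (b) Q = -0.2007 VAR  (c) S = 0.2015 VA  (d) PF = 0.08757 (leading)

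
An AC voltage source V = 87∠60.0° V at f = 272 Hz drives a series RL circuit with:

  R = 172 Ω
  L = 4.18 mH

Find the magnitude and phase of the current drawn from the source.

Step 1 — Angular frequency: ω = 2π·f = 2π·272 = 1709 rad/s.
Step 2 — Component impedances:
  R: Z = R = 172 Ω
  L: Z = jωL = j·1709·0.00418 = 0 + j7.144 Ω
Step 3 — Series combination: Z_total = R + L = 172 + j7.144 Ω = 172.1∠2.4° Ω.
Step 4 — Source phasor: V = 87∠60.0° V = 43.5 + j75.34 V.
Step 5 — Ohm's law: I = V / Z_total = (43.5 + j75.34) / (172 + j7.144) = 0.2706 + j0.4268 A.
Step 6 — Convert to polar: |I| = 0.5054 A, ∠I = 57.6°.

I = 0.5054∠57.6° A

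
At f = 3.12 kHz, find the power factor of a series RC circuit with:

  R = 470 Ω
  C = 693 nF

Step 1 — Angular frequency: ω = 2π·f = 2π·3120 = 1.96e+04 rad/s.
Step 2 — Component impedances:
  R: Z = R = 470 Ω
  C: Z = 1/(jωC) = -j/(ω·C) = 0 - j73.61 Ω
Step 3 — Series combination: Z_total = R + C = 470 - j73.61 Ω = 475.7∠-8.9° Ω.
Step 4 — Power factor: PF = cos(φ) = Re(Z)/|Z| = 470/475.7 = 0.988.
Step 5 — Type: Im(Z) = -73.61 ⇒ leading (phase φ = -8.9°).

PF = 0.988 (leading, φ = -8.9°)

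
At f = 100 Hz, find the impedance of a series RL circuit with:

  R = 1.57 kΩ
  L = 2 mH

Step 1 — Angular frequency: ω = 2π·f = 2π·100 = 628.3 rad/s.
Step 2 — Component impedances:
  R: Z = R = 1570 Ω
  L: Z = jωL = j·628.3·0.002 = 0 + j1.257 Ω
Step 3 — Series combination: Z_total = R + L = 1570 + j1.257 Ω = 1570∠0.0° Ω.

Z = 1570 + j1.257 Ω = 1570∠0.0° Ω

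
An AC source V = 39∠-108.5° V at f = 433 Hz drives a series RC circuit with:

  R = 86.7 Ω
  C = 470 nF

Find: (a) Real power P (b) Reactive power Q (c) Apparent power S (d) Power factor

Step 1 — Angular frequency: ω = 2π·f = 2π·433 = 2721 rad/s.
Step 2 — Component impedances:
  R: Z = R = 86.7 Ω
  C: Z = 1/(jωC) = -j/(ω·C) = 0 - j782 Ω
Step 3 — Series combination: Z_total = R + C = 86.7 - j782 Ω = 786.8∠-83.7° Ω.
Step 4 — Source phasor: V = 39∠-108.5° V = -12.37 - j36.98 V.
Step 5 — Current: I = V / Z = 0.04498 - j0.02081 A = 0.04957∠-24.8° A.
Step 6 — Complex power: S = V·I* = 0.213 - j1.921 VA.
Step 7 — Real power: P = Re(S) = 0.213 W.
Step 8 — Reactive power: Q = Im(S) = -1.921 VAR.
Step 9 — Apparent power: |S| = 1.933 VA.
Step 10 — Power factor: PF = P/|S| = 0.1102 (leading).

(a) P = 0.213 W  (b) Q = -1.921 VAR  (c) S = 1.933 VA  (d) PF = 0.1102 (leading)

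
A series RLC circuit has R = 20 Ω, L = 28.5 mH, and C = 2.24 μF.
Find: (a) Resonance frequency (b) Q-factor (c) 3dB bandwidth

Step 1 — Resonance: ω₀ = 1/√(LC) = 1/√(0.0285·2.24e-06) = 3958 rad/s.
Step 2 — f₀ = ω₀/(2π) = 629.9 Hz.
Step 3 — Series Q: Q = ω₀L/R = 3958·0.0285/20 = 5.64.
Step 4 — Bandwidth: Δω = ω₀/Q = 701.8 rad/s; BW = Δω/(2π) = 111.7 Hz.

(a) f₀ = 629.9 Hz  (b) Q = 5.64  (c) BW = 111.7 Hz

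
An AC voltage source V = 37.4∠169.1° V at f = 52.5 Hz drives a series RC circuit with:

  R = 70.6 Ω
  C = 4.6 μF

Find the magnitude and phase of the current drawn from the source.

Step 1 — Angular frequency: ω = 2π·f = 2π·52.5 = 329.9 rad/s.
Step 2 — Component impedances:
  R: Z = R = 70.6 Ω
  C: Z = 1/(jωC) = -j/(ω·C) = 0 - j659 Ω
Step 3 — Series combination: Z_total = R + C = 70.6 - j659 Ω = 662.8∠-83.9° Ω.
Step 4 — Source phasor: V = 37.4∠169.1° V = -36.73 + j7.072 V.
Step 5 — Ohm's law: I = V / Z_total = (-36.73 + j7.072) / (70.6 - j659) = -0.01651 - j0.05396 A.
Step 6 — Convert to polar: |I| = 0.05643 A, ∠I = -107.0°.

I = 0.05643∠-107.0° A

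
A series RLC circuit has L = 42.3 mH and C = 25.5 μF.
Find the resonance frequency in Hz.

Step 1 — Resonance condition Im(Z)=0 gives ω₀ = 1/√(LC).
Step 2 — ω₀ = 1/√(0.0423·2.55e-05) = 962.9 rad/s.
Step 3 — f₀ = ω₀/(2π) = 153.2 Hz.

f₀ = 153.2 Hz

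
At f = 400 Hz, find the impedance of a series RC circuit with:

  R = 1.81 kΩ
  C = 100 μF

Step 1 — Angular frequency: ω = 2π·f = 2π·400 = 2513 rad/s.
Step 2 — Component impedances:
  R: Z = R = 1810 Ω
  C: Z = 1/(jωC) = -j/(ω·C) = 0 - j3.979 Ω
Step 3 — Series combination: Z_total = R + C = 1810 - j3.979 Ω = 1810∠-0.1° Ω.

Z = 1810 - j3.979 Ω = 1810∠-0.1° Ω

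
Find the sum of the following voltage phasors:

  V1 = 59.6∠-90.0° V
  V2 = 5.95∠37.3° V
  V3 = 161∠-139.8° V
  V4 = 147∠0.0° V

Step 1 — Convert each phasor to rectangular form:
  V1 = 59.6·(cos(-90.0°) + j·sin(-90.0°)) = 0 - j59.6 V
  V2 = 5.95·(cos(37.3°) + j·sin(37.3°)) = 4.733 + j3.606 V
  V3 = 161·(cos(-139.8°) + j·sin(-139.8°)) = -123 - j103.9 V
  V4 = 147·(cos(0.0°) + j·sin(0.0°)) = 147 V
Step 2 — Sum components: V_total = 28.76 - j159.9 V.
Step 3 — Convert to polar: |V_total| = 162.5 V, ∠V_total = -79.8°.

V_total = 162.5∠-79.8° V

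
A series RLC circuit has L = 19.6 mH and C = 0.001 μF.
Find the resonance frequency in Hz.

Step 1 — Resonance condition Im(Z)=0 gives ω₀ = 1/√(LC).
Step 2 — ω₀ = 1/√(0.0196·1e-09) = 2.259e+05 rad/s.
Step 3 — f₀ = ω₀/(2π) = 3.595e+04 Hz.

f₀ = 3.595e+04 Hz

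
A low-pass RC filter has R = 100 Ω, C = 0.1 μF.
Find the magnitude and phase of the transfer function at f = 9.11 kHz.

Step 1 — Angular frequency: ω = 2π·9110 = 5.724e+04 rad/s.
Step 2 — Transfer function: H(jω) = 1/(1 + jωRC).
Step 3 — Denominator: 1 + jωRC = 1 + j·5.724e+04·100·1e-07 = 1 + j0.5724.
Step 4 — H = 0.7532 - j0.4311.
Step 5 — Magnitude: |H| = 0.8679 (-1.2 dB); phase: φ = -29.8°.

|H| = 0.8679 (-1.2 dB), φ = -29.8°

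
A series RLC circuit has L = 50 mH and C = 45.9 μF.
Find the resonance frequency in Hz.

Step 1 — Resonance condition Im(Z)=0 gives ω₀ = 1/√(LC).
Step 2 — ω₀ = 1/√(0.05·4.59e-05) = 660.1 rad/s.
Step 3 — f₀ = ω₀/(2π) = 105.1 Hz.

f₀ = 105.1 Hz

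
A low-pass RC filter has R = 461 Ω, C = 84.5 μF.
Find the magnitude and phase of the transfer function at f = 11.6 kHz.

Step 1 — Angular frequency: ω = 2π·1.16e+04 = 7.288e+04 rad/s.
Step 2 — Transfer function: H(jω) = 1/(1 + jωRC).
Step 3 — Denominator: 1 + jωRC = 1 + j·7.288e+04·461·8.45e-05 = 1 + j2839.
Step 4 — H = 1.241e-07 - j0.0003522.
Step 5 — Magnitude: |H| = 0.0003522 (-69.1 dB); phase: φ = -90.0°.

|H| = 0.0003522 (-69.1 dB), φ = -90.0°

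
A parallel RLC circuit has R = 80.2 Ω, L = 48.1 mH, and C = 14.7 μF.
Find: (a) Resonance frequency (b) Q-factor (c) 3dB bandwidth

Step 1 — Resonance: ω₀ = 1/√(LC) = 1/√(0.0481·1.47e-05) = 1189 rad/s.
Step 2 — f₀ = ω₀/(2π) = 189.3 Hz.
Step 3 — Parallel Q: Q = R/(ω₀L) = 80.2/(1189·0.0481) = 1.402.
Step 4 — Bandwidth: Δω = ω₀/Q = 848.2 rad/s; BW = Δω/(2π) = 135 Hz.

(a) f₀ = 189.3 Hz  (b) Q = 1.402  (c) BW = 135 Hz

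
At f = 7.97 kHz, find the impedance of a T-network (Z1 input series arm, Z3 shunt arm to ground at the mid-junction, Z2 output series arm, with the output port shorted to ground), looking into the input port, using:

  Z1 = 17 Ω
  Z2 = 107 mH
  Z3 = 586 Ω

Step 1 — Angular frequency: ω = 2π·f = 2π·7970 = 5.008e+04 rad/s.
Step 2 — Component impedances:
  Z1: Z = R = 17 Ω
  Z2: Z = jωL = j·5.008e+04·0.107 = 0 + j5358 Ω
  Z3: Z = R = 586 Ω
Step 3 — With the output port shorted to ground, the output series arm Z2 runs from the junction to ground; the shunt arm Z3 also runs from the junction to ground. They appear in parallel: Z3 || Z2 = 579.1 + j63.33 Ω.
Step 4 — Series with input arm Z1: Z_in = Z1 + (Z3 || Z2) = 596.1 + j63.33 Ω = 599.4∠6.1° Ω.

Z = 596.1 + j63.33 Ω = 599.4∠6.1° Ω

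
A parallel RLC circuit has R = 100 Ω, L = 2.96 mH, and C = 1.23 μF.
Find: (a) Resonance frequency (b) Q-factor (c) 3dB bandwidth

Step 1 — Resonance: ω₀ = 1/√(LC) = 1/√(0.00296·1.23e-06) = 1.657e+04 rad/s.
Step 2 — f₀ = ω₀/(2π) = 2638 Hz.
Step 3 — Parallel Q: Q = R/(ω₀L) = 100/(1.657e+04·0.00296) = 2.038.
Step 4 — Bandwidth: Δω = ω₀/Q = 8130 rad/s; BW = Δω/(2π) = 1294 Hz.

(a) f₀ = 2638 Hz  (b) Q = 2.038  (c) BW = 1294 Hz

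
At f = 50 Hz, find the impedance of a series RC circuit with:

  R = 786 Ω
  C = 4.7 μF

Step 1 — Angular frequency: ω = 2π·f = 2π·50 = 314.2 rad/s.
Step 2 — Component impedances:
  R: Z = R = 786 Ω
  C: Z = 1/(jωC) = -j/(ω·C) = 0 - j677.3 Ω
Step 3 — Series combination: Z_total = R + C = 786 - j677.3 Ω = 1038∠-40.7° Ω.

Z = 786 - j677.3 Ω = 1038∠-40.7° Ω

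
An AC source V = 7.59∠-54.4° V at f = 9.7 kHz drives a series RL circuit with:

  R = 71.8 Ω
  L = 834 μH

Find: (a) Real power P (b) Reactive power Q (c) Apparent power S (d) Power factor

Step 1 — Angular frequency: ω = 2π·f = 2π·9700 = 6.095e+04 rad/s.
Step 2 — Component impedances:
  R: Z = R = 71.8 Ω
  L: Z = jωL = j·6.095e+04·0.000834 = 0 + j50.83 Ω
Step 3 — Series combination: Z_total = R + L = 71.8 + j50.83 Ω = 87.97∠35.3° Ω.
Step 4 — Source phasor: V = 7.59∠-54.4° V = 4.418 - j6.171 V.
Step 5 — Current: I = V / Z = 0.0004578 - j0.08628 A = 0.08628∠-89.7° A.
Step 6 — Complex power: S = V·I* = 0.5345 + j0.3784 VA.
Step 7 — Real power: P = Re(S) = 0.5345 W.
Step 8 — Reactive power: Q = Im(S) = 0.3784 VAR.
Step 9 — Apparent power: |S| = 0.6549 VA.
Step 10 — Power factor: PF = P/|S| = 0.8162 (lagging).

(a) P = 0.5345 W  (b) Q = 0.3784 VAR  (c) S = 0.6549 VA  (d) PF = 0.8162 (lagging)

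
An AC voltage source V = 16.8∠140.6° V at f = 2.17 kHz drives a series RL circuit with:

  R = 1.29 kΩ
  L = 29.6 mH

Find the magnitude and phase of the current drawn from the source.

Step 1 — Angular frequency: ω = 2π·f = 2π·2170 = 1.363e+04 rad/s.
Step 2 — Component impedances:
  R: Z = R = 1290 Ω
  L: Z = jωL = j·1.363e+04·0.0296 = 0 + j403.6 Ω
Step 3 — Series combination: Z_total = R + L = 1290 + j403.6 Ω = 1352∠17.4° Ω.
Step 4 — Source phasor: V = 16.8∠140.6° V = -12.98 + j10.66 V.
Step 5 — Ohm's law: I = V / Z_total = (-12.98 + j10.66) / (1290 + j403.6) = -0.006811 + j0.0104 A.
Step 6 — Convert to polar: |I| = 0.01243 A, ∠I = 123.2°.

I = 0.01243∠123.2° A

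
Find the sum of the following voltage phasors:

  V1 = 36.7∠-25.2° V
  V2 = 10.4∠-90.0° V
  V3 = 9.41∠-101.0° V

Step 1 — Convert each phasor to rectangular form:
  V1 = 36.7·(cos(-25.2°) + j·sin(-25.2°)) = 33.21 - j15.63 V
  V2 = 10.4·(cos(-90.0°) + j·sin(-90.0°)) = 0 - j10.4 V
  V3 = 9.41·(cos(-101.0°) + j·sin(-101.0°)) = -1.796 - j9.237 V
Step 2 — Sum components: V_total = 31.41 - j35.26 V.
Step 3 — Convert to polar: |V_total| = 47.22 V, ∠V_total = -48.3°.

V_total = 47.22∠-48.3° V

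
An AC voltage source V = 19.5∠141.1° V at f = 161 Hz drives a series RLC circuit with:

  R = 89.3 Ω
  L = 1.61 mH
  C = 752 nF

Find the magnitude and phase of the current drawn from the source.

Step 1 — Angular frequency: ω = 2π·f = 2π·161 = 1012 rad/s.
Step 2 — Component impedances:
  R: Z = R = 89.3 Ω
  L: Z = jωL = j·1012·0.00161 = 0 + j1.629 Ω
  C: Z = 1/(jωC) = -j/(ω·C) = 0 - j1315 Ω
Step 3 — Series combination: Z_total = R + L + C = 89.3 - j1313 Ω = 1316∠-86.1° Ω.
Step 4 — Source phasor: V = 19.5∠141.1° V = -15.18 + j12.25 V.
Step 5 — Ohm's law: I = V / Z_total = (-15.18 + j12.25) / (89.3 - j1313) = -0.01007 - j0.01087 A.
Step 6 — Convert to polar: |I| = 0.01482 A, ∠I = -132.8°.

I = 0.01482∠-132.8° A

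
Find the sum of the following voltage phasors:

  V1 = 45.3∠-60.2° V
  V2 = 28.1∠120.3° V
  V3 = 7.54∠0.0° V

Step 1 — Convert each phasor to rectangular form:
  V1 = 45.3·(cos(-60.2°) + j·sin(-60.2°)) = 22.51 - j39.31 V
  V2 = 28.1·(cos(120.3°) + j·sin(120.3°)) = -14.18 + j24.26 V
  V3 = 7.54·(cos(0.0°) + j·sin(0.0°)) = 7.54 V
Step 2 — Sum components: V_total = 15.88 - j15.05 V.
Step 3 — Convert to polar: |V_total| = 21.87 V, ∠V_total = -43.5°.

V_total = 21.87∠-43.5° V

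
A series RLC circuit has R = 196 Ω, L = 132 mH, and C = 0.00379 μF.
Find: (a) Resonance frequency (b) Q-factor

Step 1 — Resonance condition Im(Z)=0 gives ω₀ = 1/√(LC).
Step 2 — ω₀ = 1/√(0.132·3.79e-09) = 4.471e+04 rad/s.
Step 3 — f₀ = ω₀/(2π) = 7116 Hz.
Step 4 — Series Q: Q = ω₀L/R = 4.471e+04·0.132/196 = 30.11.

(a) f₀ = 7116 Hz  (b) Q = 30.11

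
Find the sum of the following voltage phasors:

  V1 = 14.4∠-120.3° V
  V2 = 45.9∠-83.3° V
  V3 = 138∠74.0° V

Step 1 — Convert each phasor to rectangular form:
  V1 = 14.4·(cos(-120.3°) + j·sin(-120.3°)) = -7.265 - j12.43 V
  V2 = 45.9·(cos(-83.3°) + j·sin(-83.3°)) = 5.355 - j45.59 V
  V3 = 138·(cos(74.0°) + j·sin(74.0°)) = 38.04 + j132.7 V
Step 2 — Sum components: V_total = 36.13 + j74.63 V.
Step 3 — Convert to polar: |V_total| = 82.92 V, ∠V_total = 64.2°.

V_total = 82.92∠64.2° V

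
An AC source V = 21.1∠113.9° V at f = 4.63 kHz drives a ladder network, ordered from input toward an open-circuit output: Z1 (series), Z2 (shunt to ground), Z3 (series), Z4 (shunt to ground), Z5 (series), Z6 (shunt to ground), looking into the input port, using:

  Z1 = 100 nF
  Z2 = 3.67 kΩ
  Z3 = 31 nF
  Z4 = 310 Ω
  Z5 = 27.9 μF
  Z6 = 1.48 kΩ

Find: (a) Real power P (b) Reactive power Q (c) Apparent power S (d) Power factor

Step 1 — Angular frequency: ω = 2π·f = 2π·4630 = 2.909e+04 rad/s.
Step 2 — Component impedances:
  Z1: Z = 1/(jωC) = -j/(ω·C) = 0 - j343.7 Ω
  Z2: Z = R = 3670 Ω
  Z3: Z = 1/(jωC) = -j/(ω·C) = 0 - j1109 Ω
  Z4: Z = R = 310 Ω
  Z5: Z = 1/(jωC) = -j/(ω·C) = 0 - j1.232 Ω
  Z6: Z = R = 1480 Ω
Step 3 — Ladder network (open output): work backward from the far end, alternating series and parallel combinations. Z_in = 493 - j1241 Ω = 1335∠-68.3° Ω.
Step 4 — Source phasor: V = 21.1∠113.9° V = -8.548 + j19.29 V.
Step 5 — Current: I = V / Z = -0.01579 - j0.0006161 A = 0.0158∠-177.8° A.
Step 6 — Complex power: S = V·I* = 0.1231 - j0.3098 VA.
Step 7 — Real power: P = Re(S) = 0.1231 W.
Step 8 — Reactive power: Q = Im(S) = -0.3098 VAR.
Step 9 — Apparent power: |S| = 0.3334 VA.
Step 10 — Power factor: PF = P/|S| = 0.3692 (leading).

(a) P = 0.1231 W  (b) Q = -0.3098 VAR  (c) S = 0.3334 VA  (d) PF = 0.3692 (leading)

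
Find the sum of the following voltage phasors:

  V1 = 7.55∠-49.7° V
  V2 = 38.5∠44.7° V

Step 1 — Convert each phasor to rectangular form:
  V1 = 7.55·(cos(-49.7°) + j·sin(-49.7°)) = 4.883 - j5.758 V
  V2 = 38.5·(cos(44.7°) + j·sin(44.7°)) = 27.37 + j27.08 V
Step 2 — Sum components: V_total = 32.25 + j21.32 V.
Step 3 — Convert to polar: |V_total| = 38.66 V, ∠V_total = 33.5°.

V_total = 38.66∠33.5° V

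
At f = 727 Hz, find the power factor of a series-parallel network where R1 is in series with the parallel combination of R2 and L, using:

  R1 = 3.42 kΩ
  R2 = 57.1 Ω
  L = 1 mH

Step 1 — Angular frequency: ω = 2π·f = 2π·727 = 4568 rad/s.
Step 2 — Component impedances:
  R1: Z = R = 3420 Ω
  R2: Z = R = 57.1 Ω
  L: Z = jωL = j·4568·0.001 = 0 + j4.568 Ω
Step 3 — Parallel branch: R2 || L = 1/(1/R2 + 1/L) = 0.3631 + j4.539 Ω.
Step 4 — Series with R1: Z_total = R1 + (R2 || L) = 3420 + j4.539 Ω = 3420∠0.1° Ω.
Step 5 — Power factor: PF = cos(φ) = Re(Z)/|Z| = 3420/3420 = 1.
Step 6 — Type: Im(Z) = 4.539 ⇒ lagging (phase φ = 0.1°).

PF = 1 (lagging, φ = 0.1°)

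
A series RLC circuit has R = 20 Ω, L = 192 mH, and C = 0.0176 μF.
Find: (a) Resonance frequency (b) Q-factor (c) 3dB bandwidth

Step 1 — Resonance: ω₀ = 1/√(LC) = 1/√(0.192·1.76e-08) = 1.72e+04 rad/s.
Step 2 — f₀ = ω₀/(2π) = 2738 Hz.
Step 3 — Series Q: Q = ω₀L/R = 1.72e+04·0.192/20 = 165.1.
Step 4 — Bandwidth: Δω = ω₀/Q = 104.2 rad/s; BW = Δω/(2π) = 16.58 Hz.

(a) f₀ = 2738 Hz  (b) Q = 165.1  (c) BW = 16.58 Hz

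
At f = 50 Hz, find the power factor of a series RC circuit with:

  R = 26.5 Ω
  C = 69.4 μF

Step 1 — Angular frequency: ω = 2π·f = 2π·50 = 314.2 rad/s.
Step 2 — Component impedances:
  R: Z = R = 26.5 Ω
  C: Z = 1/(jωC) = -j/(ω·C) = 0 - j45.87 Ω
Step 3 — Series combination: Z_total = R + C = 26.5 - j45.87 Ω = 52.97∠-60.0° Ω.
Step 4 — Power factor: PF = cos(φ) = Re(Z)/|Z| = 26.5/52.97 = 0.5003.
Step 5 — Type: Im(Z) = -45.87 ⇒ leading (phase φ = -60.0°).

PF = 0.5003 (leading, φ = -60.0°)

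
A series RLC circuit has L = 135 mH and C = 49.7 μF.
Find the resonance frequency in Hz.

Step 1 — Resonance condition Im(Z)=0 gives ω₀ = 1/√(LC).
Step 2 — ω₀ = 1/√(0.135·4.97e-05) = 386.1 rad/s.
Step 3 — f₀ = ω₀/(2π) = 61.44 Hz.

f₀ = 61.44 Hz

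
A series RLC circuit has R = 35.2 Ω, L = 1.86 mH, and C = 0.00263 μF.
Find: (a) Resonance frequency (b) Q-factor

Step 1 — Resonance condition Im(Z)=0 gives ω₀ = 1/√(LC).
Step 2 — ω₀ = 1/√(0.00186·2.63e-09) = 4.521e+05 rad/s.
Step 3 — f₀ = ω₀/(2π) = 7.196e+04 Hz.
Step 4 — Series Q: Q = ω₀L/R = 4.521e+05·0.00186/35.2 = 23.89.

(a) f₀ = 7.196e+04 Hz  (b) Q = 23.89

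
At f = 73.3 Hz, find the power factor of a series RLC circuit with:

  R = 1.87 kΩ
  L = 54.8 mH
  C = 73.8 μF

Step 1 — Angular frequency: ω = 2π·f = 2π·73.3 = 460.6 rad/s.
Step 2 — Component impedances:
  R: Z = R = 1870 Ω
  L: Z = jωL = j·460.6·0.0548 = 0 + j25.24 Ω
  C: Z = 1/(jωC) = -j/(ω·C) = 0 - j29.42 Ω
Step 3 — Series combination: Z_total = R + L + C = 1870 - j4.183 Ω = 1870∠-0.1° Ω.
Step 4 — Power factor: PF = cos(φ) = Re(Z)/|Z| = 1870/1870 = 1.
Step 5 — Type: Im(Z) = -4.183 ⇒ leading (phase φ = -0.1°).

PF = 1 (leading, φ = -0.1°)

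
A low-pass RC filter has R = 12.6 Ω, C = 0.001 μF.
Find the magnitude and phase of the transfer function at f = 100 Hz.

Step 1 — Angular frequency: ω = 2π·100 = 628.3 rad/s.
Step 2 — Transfer function: H(jω) = 1/(1 + jωRC).
Step 3 — Denominator: 1 + jωRC = 1 + j·628.3·12.6·1e-09 = 1 + j7.917e-06.
Step 4 — H = 1 - j7.917e-06.
Step 5 — Magnitude: |H| = 1 (-0.0 dB); phase: φ = -0.0°.

|H| = 1 (-0.0 dB), φ = -0.0°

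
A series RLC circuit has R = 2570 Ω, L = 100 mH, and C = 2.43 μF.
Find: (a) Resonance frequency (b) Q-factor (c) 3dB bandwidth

Step 1 — Resonance: ω₀ = 1/√(LC) = 1/√(0.1·2.43e-06) = 2029 rad/s.
Step 2 — f₀ = ω₀/(2π) = 322.9 Hz.
Step 3 — Series Q: Q = ω₀L/R = 2029·0.1/2570 = 0.07893.
Step 4 — Bandwidth: Δω = ω₀/Q = 2.57e+04 rad/s; BW = Δω/(2π) = 4090 Hz.

(a) f₀ = 322.9 Hz  (b) Q = 0.07893  (c) BW = 4090 Hz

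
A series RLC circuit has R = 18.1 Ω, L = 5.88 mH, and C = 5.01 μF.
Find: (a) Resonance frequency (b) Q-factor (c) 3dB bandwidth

Step 1 — Resonance: ω₀ = 1/√(LC) = 1/√(0.00588·5.01e-06) = 5826 rad/s.
Step 2 — f₀ = ω₀/(2π) = 927.3 Hz.
Step 3 — Series Q: Q = ω₀L/R = 5826·0.00588/18.1 = 1.893.
Step 4 — Bandwidth: Δω = ω₀/Q = 3078 rad/s; BW = Δω/(2π) = 489.9 Hz.

(a) f₀ = 927.3 Hz  (b) Q = 1.893  (c) BW = 489.9 Hz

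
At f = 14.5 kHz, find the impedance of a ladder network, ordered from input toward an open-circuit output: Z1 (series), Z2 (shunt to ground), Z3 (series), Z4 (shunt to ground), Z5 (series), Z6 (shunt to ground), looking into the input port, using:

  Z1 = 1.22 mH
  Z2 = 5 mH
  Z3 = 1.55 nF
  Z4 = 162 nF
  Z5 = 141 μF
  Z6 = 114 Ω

Step 1 — Angular frequency: ω = 2π·f = 2π·1.45e+04 = 9.111e+04 rad/s.
Step 2 — Component impedances:
  Z1: Z = jωL = j·9.111e+04·0.00122 = 0 + j111.1 Ω
  Z2: Z = jωL = j·9.111e+04·0.005 = 0 + j455.5 Ω
  Z3: Z = 1/(jωC) = -j/(ω·C) = 0 - j7081 Ω
  Z4: Z = 1/(jωC) = -j/(ω·C) = 0 - j67.75 Ω
  Z5: Z = 1/(jωC) = -j/(ω·C) = 0 - j0.07785 Ω
  Z6: Z = R = 114 Ω
Step 3 — Ladder network (open output): work backward from the far end, alternating series and parallel combinations. Z_in = 0.1385 + j597.8 Ω = 597.8∠90.0° Ω.

Z = 0.1385 + j597.8 Ω = 597.8∠90.0° Ω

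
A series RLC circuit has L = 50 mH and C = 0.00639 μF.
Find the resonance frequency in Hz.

Step 1 — Resonance condition Im(Z)=0 gives ω₀ = 1/√(LC).
Step 2 — ω₀ = 1/√(0.05·6.39e-09) = 5.595e+04 rad/s.
Step 3 — f₀ = ω₀/(2π) = 8904 Hz.

f₀ = 8904 Hz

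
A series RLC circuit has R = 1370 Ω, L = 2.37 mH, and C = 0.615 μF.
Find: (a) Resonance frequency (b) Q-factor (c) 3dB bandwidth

Step 1 — Resonance condition Im(Z)=0 gives ω₀ = 1/√(LC).
Step 2 — ω₀ = 1/√(0.00237·6.15e-07) = 2.619e+04 rad/s.
Step 3 — f₀ = ω₀/(2π) = 4169 Hz.
Step 4 — Series Q: Q = ω₀L/R = 2.619e+04·0.00237/1370 = 0.04531.
Step 5 — 3dB bandwidth: Δω = ω₀/Q = 5.781e+05 rad/s; BW = Δω/(2π) = 9.2e+04 Hz.

(a) f₀ = 4169 Hz  (b) Q = 0.04531  (c) BW = 9.2e+04 Hz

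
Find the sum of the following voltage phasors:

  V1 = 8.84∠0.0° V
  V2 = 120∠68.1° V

Step 1 — Convert each phasor to rectangular form:
  V1 = 8.84·(cos(0.0°) + j·sin(0.0°)) = 8.84 V
  V2 = 120·(cos(68.1°) + j·sin(68.1°)) = 44.76 + j111.3 V
Step 2 — Sum components: V_total = 53.6 + j111.3 V.
Step 3 — Convert to polar: |V_total| = 123.6 V, ∠V_total = 64.3°.

V_total = 123.6∠64.3° V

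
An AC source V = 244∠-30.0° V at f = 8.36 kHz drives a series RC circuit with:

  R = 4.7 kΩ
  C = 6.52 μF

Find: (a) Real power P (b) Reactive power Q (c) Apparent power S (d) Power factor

Step 1 — Angular frequency: ω = 2π·f = 2π·8360 = 5.253e+04 rad/s.
Step 2 — Component impedances:
  R: Z = R = 4700 Ω
  C: Z = 1/(jωC) = -j/(ω·C) = 0 - j2.92 Ω
Step 3 — Series combination: Z_total = R + C = 4700 - j2.92 Ω = 4700∠-0.0° Ω.
Step 4 — Source phasor: V = 244∠-30.0° V = 211.3 - j122 V.
Step 5 — Current: I = V / Z = 0.04498 - j0.02593 A = 0.05191∠-30.0° A.
Step 6 — Complex power: S = V·I* = 12.67 - j0.00787 VA.
Step 7 — Real power: P = Re(S) = 12.67 W.
Step 8 — Reactive power: Q = Im(S) = -0.00787 VAR.
Step 9 — Apparent power: |S| = 12.67 VA.
Step 10 — Power factor: PF = P/|S| = 1 (leading).

(a) P = 12.67 W  (b) Q = -0.00787 VAR  (c) S = 12.67 VA  (d) PF = 1 (leading)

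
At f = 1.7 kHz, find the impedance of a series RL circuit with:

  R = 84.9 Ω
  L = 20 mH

Step 1 — Angular frequency: ω = 2π·f = 2π·1700 = 1.068e+04 rad/s.
Step 2 — Component impedances:
  R: Z = R = 84.9 Ω
  L: Z = jωL = j·1.068e+04·0.02 = 0 + j213.6 Ω
Step 3 — Series combination: Z_total = R + L = 84.9 + j213.6 Ω = 229.9∠68.3° Ω.

Z = 84.9 + j213.6 Ω = 229.9∠68.3° Ω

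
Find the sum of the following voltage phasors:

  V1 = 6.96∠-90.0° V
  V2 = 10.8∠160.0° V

Step 1 — Convert each phasor to rectangular form:
  V1 = 6.96·(cos(-90.0°) + j·sin(-90.0°)) = 0 - j6.96 V
  V2 = 10.8·(cos(160.0°) + j·sin(160.0°)) = -10.15 + j3.694 V
Step 2 — Sum components: V_total = -10.15 - j3.266 V.
Step 3 — Convert to polar: |V_total| = 10.66 V, ∠V_total = -162.2°.

V_total = 10.66∠-162.2° V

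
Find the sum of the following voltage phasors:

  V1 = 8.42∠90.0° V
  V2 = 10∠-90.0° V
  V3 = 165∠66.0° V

Step 1 — Convert each phasor to rectangular form:
  V1 = 8.42·(cos(90.0°) + j·sin(90.0°)) = 0 + j8.42 V
  V2 = 10·(cos(-90.0°) + j·sin(-90.0°)) = 0 - j10 V
  V3 = 165·(cos(66.0°) + j·sin(66.0°)) = 67.11 + j150.7 V
Step 2 — Sum components: V_total = 67.11 + j149.2 V.
Step 3 — Convert to polar: |V_total| = 163.6 V, ∠V_total = 65.8°.

V_total = 163.6∠65.8° V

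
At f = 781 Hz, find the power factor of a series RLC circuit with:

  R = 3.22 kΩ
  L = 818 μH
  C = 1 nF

Step 1 — Angular frequency: ω = 2π·f = 2π·781 = 4907 rad/s.
Step 2 — Component impedances:
  R: Z = R = 3220 Ω
  L: Z = jωL = j·4907·0.000818 = 0 + j4.014 Ω
  C: Z = 1/(jωC) = -j/(ω·C) = 0 - j2.038e+05 Ω
Step 3 — Series combination: Z_total = R + L + C = 3220 - j2.038e+05 Ω = 2.038e+05∠-89.1° Ω.
Step 4 — Power factor: PF = cos(φ) = Re(Z)/|Z| = 3220/2.038e+05 = 0.0158.
Step 5 — Type: Im(Z) = -2.038e+05 ⇒ leading (phase φ = -89.1°).

PF = 0.0158 (leading, φ = -89.1°)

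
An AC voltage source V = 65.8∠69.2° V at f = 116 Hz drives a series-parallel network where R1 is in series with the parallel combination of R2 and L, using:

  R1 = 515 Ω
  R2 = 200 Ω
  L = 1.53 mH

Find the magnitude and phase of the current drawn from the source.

Step 1 — Angular frequency: ω = 2π·f = 2π·116 = 728.8 rad/s.
Step 2 — Component impedances:
  R1: Z = R = 515 Ω
  R2: Z = R = 200 Ω
  L: Z = jωL = j·728.8·0.00153 = 0 + j1.115 Ω
Step 3 — Parallel branch: R2 || L = 1/(1/R2 + 1/L) = 0.006217 + j1.115 Ω.
Step 4 — Series with R1: Z_total = R1 + (R2 || L) = 515 + j1.115 Ω = 515∠0.1° Ω.
Step 5 — Source phasor: V = 65.8∠69.2° V = 23.37 + j61.51 V.
Step 6 — Ohm's law: I = V / Z_total = (23.37 + j61.51) / (515 + j1.115) = 0.04563 + j0.1193 A.
Step 7 — Convert to polar: |I| = 0.1278 A, ∠I = 69.1°.

I = 0.1278∠69.1° A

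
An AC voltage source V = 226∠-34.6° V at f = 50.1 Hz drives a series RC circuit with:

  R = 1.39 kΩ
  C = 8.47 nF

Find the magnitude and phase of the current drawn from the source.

Step 1 — Angular frequency: ω = 2π·f = 2π·50.1 = 314.8 rad/s.
Step 2 — Component impedances:
  R: Z = R = 1390 Ω
  C: Z = 1/(jωC) = -j/(ω·C) = 0 - j3.751e+05 Ω
Step 3 — Series combination: Z_total = R + C = 1390 - j3.751e+05 Ω = 3.751e+05∠-89.8° Ω.
Step 4 — Source phasor: V = 226∠-34.6° V = 186 - j128.3 V.
Step 5 — Ohm's law: I = V / Z_total = (186 - j128.3) / (1390 - j3.751e+05) = 0.000344 + j0.0004947 A.
Step 6 — Convert to polar: |I| = 0.0006026 A, ∠I = 55.2°.

I = 0.0006026∠55.2° A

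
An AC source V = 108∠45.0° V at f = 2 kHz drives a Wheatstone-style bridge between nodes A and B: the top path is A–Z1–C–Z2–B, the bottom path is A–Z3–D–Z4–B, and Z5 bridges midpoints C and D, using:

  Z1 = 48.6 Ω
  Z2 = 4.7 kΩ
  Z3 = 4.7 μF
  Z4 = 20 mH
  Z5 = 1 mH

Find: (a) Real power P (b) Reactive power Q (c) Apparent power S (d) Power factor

Step 1 — Angular frequency: ω = 2π·f = 2π·2000 = 1.257e+04 rad/s.
Step 2 — Component impedances:
  Z1: Z = R = 48.6 Ω
  Z2: Z = R = 4700 Ω
  Z3: Z = 1/(jωC) = -j/(ω·C) = 0 - j16.93 Ω
  Z4: Z = jωL = j·1.257e+04·0.02 = 0 + j251.3 Ω
  Z5: Z = jωL = j·1.257e+04·0.001 = 0 + j12.57 Ω
Step 3 — Bridge requires nodal analysis (the Z5 bridge couples midpoints C and D, so the two paths cannot be reduced to a simple series/parallel combination). Setting node B to ground and injecting 1 A at node A, the 3-node admittance system at A, C, D solves to V_A = Z_AB = 19.25 + j233.7 Ω = 234.5∠85.3° Ω.
Step 4 — Source phasor: V = 108∠45.0° V = 76.37 + j76.37 V.
Step 5 — Current: I = V / Z = 0.3513 - j0.2978 A = 0.4606∠-40.3° A.
Step 6 — Complex power: S = V·I* = 4.083 + j49.57 VA.
Step 7 — Real power: P = Re(S) = 4.083 W.
Step 8 — Reactive power: Q = Im(S) = 49.57 VAR.
Step 9 — Apparent power: |S| = 49.74 VA.
Step 10 — Power factor: PF = P/|S| = 0.0821 (lagging).

(a) P = 4.083 W  (b) Q = 49.57 VAR  (c) S = 49.74 VA  (d) PF = 0.0821 (lagging)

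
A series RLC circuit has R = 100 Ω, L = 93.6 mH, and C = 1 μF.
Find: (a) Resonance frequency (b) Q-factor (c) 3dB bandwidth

Step 1 — Resonance: ω₀ = 1/√(LC) = 1/√(0.0936·1e-06) = 3269 rad/s.
Step 2 — f₀ = ω₀/(2π) = 520.2 Hz.
Step 3 — Series Q: Q = ω₀L/R = 3269·0.0936/100 = 3.059.
Step 4 — Bandwidth: Δω = ω₀/Q = 1068 rad/s; BW = Δω/(2π) = 170 Hz.

(a) f₀ = 520.2 Hz  (b) Q = 3.059  (c) BW = 170 Hz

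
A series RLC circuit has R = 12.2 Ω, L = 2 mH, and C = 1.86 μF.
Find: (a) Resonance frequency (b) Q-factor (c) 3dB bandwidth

Step 1 — Resonance: ω₀ = 1/√(LC) = 1/√(0.002·1.86e-06) = 1.64e+04 rad/s.
Step 2 — f₀ = ω₀/(2π) = 2609 Hz.
Step 3 — Series Q: Q = ω₀L/R = 1.64e+04·0.002/12.2 = 2.688.
Step 4 — Bandwidth: Δω = ω₀/Q = 6100 rad/s; BW = Δω/(2π) = 970.8 Hz.

(a) f₀ = 2609 Hz  (b) Q = 2.688  (c) BW = 970.8 Hz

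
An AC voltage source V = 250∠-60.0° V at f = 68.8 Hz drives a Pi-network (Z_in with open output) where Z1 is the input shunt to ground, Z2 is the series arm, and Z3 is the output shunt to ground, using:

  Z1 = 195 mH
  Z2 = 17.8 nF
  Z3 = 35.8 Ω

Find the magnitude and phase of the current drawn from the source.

Step 1 — Angular frequency: ω = 2π·f = 2π·68.8 = 432.3 rad/s.
Step 2 — Component impedances:
  Z1: Z = jωL = j·432.3·0.195 = 0 + j84.3 Ω
  Z2: Z = 1/(jωC) = -j/(ω·C) = 0 - j1.3e+05 Ω
  Z3: Z = R = 35.8 Ω
Step 3 — With open output, the series arm Z2 and the output shunt Z3 appear in series to ground: Z2 + Z3 = 35.8 - j1.3e+05 Ω.
Step 4 — Parallel with input shunt Z1: Z_in = Z1 || (Z2 + Z3) = 1.508e-05 + j84.35 Ω = 84.35∠90.0° Ω.
Step 5 — Source phasor: V = 250∠-60.0° V = 125 - j216.5 V.
Step 6 — Ohm's law: I = V / Z_total = (125 - j216.5) / (1.508e-05 + j84.35) = -2.567 - j1.482 A.
Step 7 — Convert to polar: |I| = 2.964 A, ∠I = -150.0°.

I = 2.964∠-150.0° A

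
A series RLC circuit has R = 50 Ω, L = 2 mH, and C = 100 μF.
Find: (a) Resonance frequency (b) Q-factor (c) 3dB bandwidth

Step 1 — Resonance: ω₀ = 1/√(LC) = 1/√(0.002·0.0001) = 2236 rad/s.
Step 2 — f₀ = ω₀/(2π) = 355.9 Hz.
Step 3 — Series Q: Q = ω₀L/R = 2236·0.002/50 = 0.08944.
Step 4 — Bandwidth: Δω = ω₀/Q = 2.5e+04 rad/s; BW = Δω/(2π) = 3979 Hz.

(a) f₀ = 355.9 Hz  (b) Q = 0.08944  (c) BW = 3979 Hz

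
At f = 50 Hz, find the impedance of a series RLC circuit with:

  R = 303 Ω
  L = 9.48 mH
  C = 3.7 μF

Step 1 — Angular frequency: ω = 2π·f = 2π·50 = 314.2 rad/s.
Step 2 — Component impedances:
  R: Z = R = 303 Ω
  L: Z = jωL = j·314.2·0.00948 = 0 + j2.978 Ω
  C: Z = 1/(jωC) = -j/(ω·C) = 0 - j860.3 Ω
Step 3 — Series combination: Z_total = R + L + C = 303 - j857.3 Ω = 909.3∠-70.5° Ω.

Z = 303 - j857.3 Ω = 909.3∠-70.5° Ω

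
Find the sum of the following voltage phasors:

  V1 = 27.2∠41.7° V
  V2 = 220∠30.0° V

Step 1 — Convert each phasor to rectangular form:
  V1 = 27.2·(cos(41.7°) + j·sin(41.7°)) = 20.31 + j18.09 V
  V2 = 220·(cos(30.0°) + j·sin(30.0°)) = 190.5 + j110 V
Step 2 — Sum components: V_total = 210.8 + j128.1 V.
Step 3 — Convert to polar: |V_total| = 246.7 V, ∠V_total = 31.3°.

V_total = 246.7∠31.3° V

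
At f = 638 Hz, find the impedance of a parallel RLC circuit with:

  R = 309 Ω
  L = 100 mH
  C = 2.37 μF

Step 1 — Angular frequency: ω = 2π·f = 2π·638 = 4009 rad/s.
Step 2 — Component impedances:
  R: Z = R = 309 Ω
  L: Z = jωL = j·4009·0.1 = 0 + j400.9 Ω
  C: Z = 1/(jωC) = -j/(ω·C) = 0 - j105.3 Ω
Step 3 — Parallel combination: 1/Z_total = 1/R + 1/L + 1/C; Z_total = 54.34 - j117.6 Ω = 129.6∠-65.2° Ω.

Z = 54.34 - j117.6 Ω = 129.6∠-65.2° Ω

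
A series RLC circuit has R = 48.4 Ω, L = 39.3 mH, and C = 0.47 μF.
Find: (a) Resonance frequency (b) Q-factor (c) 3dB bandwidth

Step 1 — Resonance: ω₀ = 1/√(LC) = 1/√(0.0393·4.7e-07) = 7358 rad/s.
Step 2 — f₀ = ω₀/(2π) = 1171 Hz.
Step 3 — Series Q: Q = ω₀L/R = 7358·0.0393/48.4 = 5.975.
Step 4 — Bandwidth: Δω = ω₀/Q = 1232 rad/s; BW = Δω/(2π) = 196 Hz.

(a) f₀ = 1171 Hz  (b) Q = 5.975  (c) BW = 196 Hz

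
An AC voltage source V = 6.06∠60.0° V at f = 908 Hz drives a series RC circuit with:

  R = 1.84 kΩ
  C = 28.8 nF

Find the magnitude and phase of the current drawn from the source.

Step 1 — Angular frequency: ω = 2π·f = 2π·908 = 5705 rad/s.
Step 2 — Component impedances:
  R: Z = R = 1840 Ω
  C: Z = 1/(jωC) = -j/(ω·C) = 0 - j6086 Ω
Step 3 — Series combination: Z_total = R + C = 1840 - j6086 Ω = 6358∠-73.2° Ω.
Step 4 — Source phasor: V = 6.06∠60.0° V = 3.03 + j5.248 V.
Step 5 — Ohm's law: I = V / Z_total = (3.03 + j5.248) / (1840 - j6086) = -0.0006522 + j0.000695 A.
Step 6 — Convert to polar: |I| = 0.0009531 A, ∠I = 133.2°.

I = 0.0009531∠133.2° A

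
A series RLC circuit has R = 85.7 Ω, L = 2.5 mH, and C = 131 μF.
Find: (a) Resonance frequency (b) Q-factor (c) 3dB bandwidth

Step 1 — Resonance: ω₀ = 1/√(LC) = 1/√(0.0025·0.000131) = 1747 rad/s.
Step 2 — f₀ = ω₀/(2π) = 278.1 Hz.
Step 3 — Series Q: Q = ω₀L/R = 1747·0.0025/85.7 = 0.05097.
Step 4 — Bandwidth: Δω = ω₀/Q = 3.428e+04 rad/s; BW = Δω/(2π) = 5456 Hz.

(a) f₀ = 278.1 Hz  (b) Q = 0.05097  (c) BW = 5456 Hz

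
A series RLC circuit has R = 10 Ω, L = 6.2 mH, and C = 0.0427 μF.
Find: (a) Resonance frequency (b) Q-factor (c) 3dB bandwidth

Step 1 — Resonance condition Im(Z)=0 gives ω₀ = 1/√(LC).
Step 2 — ω₀ = 1/√(0.0062·4.27e-08) = 6.146e+04 rad/s.
Step 3 — f₀ = ω₀/(2π) = 9782 Hz.
Step 4 — Series Q: Q = ω₀L/R = 6.146e+04·0.0062/10 = 38.1.
Step 5 — 3dB bandwidth: Δω = ω₀/Q = 1613 rad/s; BW = Δω/(2π) = 256.7 Hz.

(a) f₀ = 9782 Hz  (b) Q = 38.1  (c) BW = 256.7 Hz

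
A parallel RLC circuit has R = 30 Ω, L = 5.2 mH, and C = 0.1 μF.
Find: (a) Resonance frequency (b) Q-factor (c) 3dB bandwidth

Step 1 — Resonance: ω₀ = 1/√(LC) = 1/√(0.0052·1e-07) = 4.385e+04 rad/s.
Step 2 — f₀ = ω₀/(2π) = 6979 Hz.
Step 3 — Parallel Q: Q = R/(ω₀L) = 30/(4.385e+04·0.0052) = 0.1316.
Step 4 — Bandwidth: Δω = ω₀/Q = 3.333e+05 rad/s; BW = Δω/(2π) = 5.305e+04 Hz.

(a) f₀ = 6979 Hz  (b) Q = 0.1316  (c) BW = 5.305e+04 Hz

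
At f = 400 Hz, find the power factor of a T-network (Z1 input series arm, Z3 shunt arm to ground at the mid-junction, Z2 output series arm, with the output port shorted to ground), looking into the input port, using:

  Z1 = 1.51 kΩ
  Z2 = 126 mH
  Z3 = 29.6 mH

Step 1 — Angular frequency: ω = 2π·f = 2π·400 = 2513 rad/s.
Step 2 — Component impedances:
  Z1: Z = R = 1510 Ω
  Z2: Z = jωL = j·2513·0.126 = 0 + j316.7 Ω
  Z3: Z = jωL = j·2513·0.0296 = 0 + j74.39 Ω
Step 3 — With the output port shorted to ground, the output series arm Z2 runs from the junction to ground; the shunt arm Z3 also runs from the junction to ground. They appear in parallel: Z3 || Z2 = 0 + j60.24 Ω.
Step 4 — Series with input arm Z1: Z_in = Z1 + (Z3 || Z2) = 1510 + j60.24 Ω = 1511∠2.3° Ω.
Step 5 — Power factor: PF = cos(φ) = Re(Z)/|Z| = 1510/1511.2 = 0.9992.
Step 6 — Type: Im(Z) = 60.24 ⇒ lagging (phase φ = 2.3°).

PF = 0.9992 (lagging, φ = 2.3°)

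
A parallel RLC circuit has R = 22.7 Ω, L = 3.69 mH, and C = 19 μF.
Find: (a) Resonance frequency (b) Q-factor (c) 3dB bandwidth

Step 1 — Resonance: ω₀ = 1/√(LC) = 1/√(0.00369·1.9e-05) = 3777 rad/s.
Step 2 — f₀ = ω₀/(2π) = 601.1 Hz.
Step 3 — Parallel Q: Q = R/(ω₀L) = 22.7/(3777·0.00369) = 1.629.
Step 4 — Bandwidth: Δω = ω₀/Q = 2319 rad/s; BW = Δω/(2π) = 369 Hz.

(a) f₀ = 601.1 Hz  (b) Q = 1.629  (c) BW = 369 Hz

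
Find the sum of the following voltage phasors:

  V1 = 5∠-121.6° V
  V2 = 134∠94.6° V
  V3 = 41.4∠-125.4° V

Step 1 — Convert each phasor to rectangular form:
  V1 = 5·(cos(-121.6°) + j·sin(-121.6°)) = -2.62 - j4.259 V
  V2 = 134·(cos(94.6°) + j·sin(94.6°)) = -10.75 + j133.6 V
  V3 = 41.4·(cos(-125.4°) + j·sin(-125.4°)) = -23.98 - j33.75 V
Step 2 — Sum components: V_total = -37.35 + j95.56 V.
Step 3 — Convert to polar: |V_total| = 102.6 V, ∠V_total = 111.3°.

V_total = 102.6∠111.3° V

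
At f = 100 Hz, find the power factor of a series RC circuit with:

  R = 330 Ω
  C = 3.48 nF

Step 1 — Angular frequency: ω = 2π·f = 2π·100 = 628.3 rad/s.
Step 2 — Component impedances:
  R: Z = R = 330 Ω
  C: Z = 1/(jωC) = -j/(ω·C) = 0 - j4.573e+05 Ω
Step 3 — Series combination: Z_total = R + C = 330 - j4.573e+05 Ω = 4.573e+05∠-90.0° Ω.
Step 4 — Power factor: PF = cos(φ) = Re(Z)/|Z| = 330/4.573e+05 = 0.0007216.
Step 5 — Type: Im(Z) = -4.573e+05 ⇒ leading (phase φ = -90.0°).

PF = 0.0007216 (leading, φ = -90.0°)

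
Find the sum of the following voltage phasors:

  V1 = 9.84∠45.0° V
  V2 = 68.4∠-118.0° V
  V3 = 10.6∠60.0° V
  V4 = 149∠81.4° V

Step 1 — Convert each phasor to rectangular form:
  V1 = 9.84·(cos(45.0°) + j·sin(45.0°)) = 6.958 + j6.958 V
  V2 = 68.4·(cos(-118.0°) + j·sin(-118.0°)) = -32.11 - j60.39 V
  V3 = 10.6·(cos(60.0°) + j·sin(60.0°)) = 5.3 + j9.18 V
  V4 = 149·(cos(81.4°) + j·sin(81.4°)) = 22.28 + j147.3 V
Step 2 — Sum components: V_total = 2.427 + j103.1 V.
Step 3 — Convert to polar: |V_total| = 103.1 V, ∠V_total = 88.7°.

V_total = 103.1∠88.7° V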